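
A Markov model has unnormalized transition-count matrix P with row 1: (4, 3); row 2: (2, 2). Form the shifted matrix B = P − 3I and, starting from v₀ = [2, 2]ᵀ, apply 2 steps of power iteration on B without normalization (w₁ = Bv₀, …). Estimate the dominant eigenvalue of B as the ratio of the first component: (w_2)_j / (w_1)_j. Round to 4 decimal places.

1.7500

B = P − 3I has rows (1, 3); (2, -1)
w1 = Bv₀ = (1·2 + 3·2; 2·2 + (-1)·2) = (8, 2)
w2 = Bw1 = (1·8 + 3·2; 2·8 + (-1)·2) = (14, 14)
Ratio: 14/8 = 1.7500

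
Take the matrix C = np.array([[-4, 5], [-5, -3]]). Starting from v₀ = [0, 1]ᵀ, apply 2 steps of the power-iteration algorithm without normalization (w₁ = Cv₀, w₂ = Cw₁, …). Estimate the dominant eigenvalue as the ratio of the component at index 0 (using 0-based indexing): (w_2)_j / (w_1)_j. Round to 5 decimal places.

λ ≈ -7.00000

w1 = Cv₀ = ((-4)·0 + 5·1; (-5)·0 + (-3)·1) = (5, -3)
w2 = Cw1 = ((-4)·5 + 5·(-3); (-5)·5 + (-3)·(-3)) = (-35, -16)
Ratio at component: -35 / 5 = -7.00000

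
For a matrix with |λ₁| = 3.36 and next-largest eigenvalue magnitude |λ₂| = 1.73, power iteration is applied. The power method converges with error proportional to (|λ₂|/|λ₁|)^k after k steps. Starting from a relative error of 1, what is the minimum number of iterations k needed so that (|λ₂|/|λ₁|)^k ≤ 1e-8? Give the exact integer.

|λ₂/λ₁| = 1.73/3.36 = 0.51488
Need k ≥ ln(1e-8) / ln(0.51488) = -18.4207 / -0.6638 ≈ 27.750
Smallest integer k satisfying the bound: 28

28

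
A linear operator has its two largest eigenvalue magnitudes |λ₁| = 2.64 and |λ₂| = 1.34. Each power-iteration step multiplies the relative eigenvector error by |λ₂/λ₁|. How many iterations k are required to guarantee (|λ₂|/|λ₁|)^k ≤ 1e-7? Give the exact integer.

24

|λ₂/λ₁| = 1.34/2.64 = 0.50758
Need k ≥ ln(1e-7) / ln(0.50758) = -16.1181 / -0.6781 ≈ 23.769
Smallest integer k satisfying the bound: 24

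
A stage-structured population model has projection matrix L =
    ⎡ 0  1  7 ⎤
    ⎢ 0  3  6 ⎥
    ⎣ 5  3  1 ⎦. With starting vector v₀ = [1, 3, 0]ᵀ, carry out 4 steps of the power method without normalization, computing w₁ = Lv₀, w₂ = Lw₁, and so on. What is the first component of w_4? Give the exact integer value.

7137

w1 = Lv₀ = (0·1 + 1·3 + 7·0; 0·1 + 3·3 + 6·0; 5·1 + 3·3 + 1·0) = (3, 9, 14)
w2 = Lw1 = (0·3 + 1·9 + 7·14; 0·3 + 3·9 + 6·14; 5·3 + 3·9 + 1·14) = (107, 111, 56)
w3 = Lw2 = (503, 669, 924)
w4 = Lw3 = (7137, 7551, 5446)
The requested component of w4 is 7137.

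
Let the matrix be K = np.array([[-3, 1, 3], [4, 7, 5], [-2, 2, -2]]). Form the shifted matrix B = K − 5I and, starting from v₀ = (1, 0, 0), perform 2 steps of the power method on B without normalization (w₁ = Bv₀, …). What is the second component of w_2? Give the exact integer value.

-34

B = K − 5I has rows (-8, 1, 3); (4, 2, 5); (-2, 2, -7)
w1 = Bv₀ = (-8, 4, -2)
w2 = Bw1 = (62, -34, 38)
Requested component of w2: -34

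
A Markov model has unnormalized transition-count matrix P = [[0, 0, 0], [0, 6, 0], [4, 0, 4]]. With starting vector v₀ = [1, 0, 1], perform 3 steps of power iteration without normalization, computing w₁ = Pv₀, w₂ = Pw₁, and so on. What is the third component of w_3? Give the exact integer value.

w1 = Pv₀ = (0·1 + 0·0 + 0·1; 0·1 + 6·0 + 0·1; 4·1 + 0·0 + 4·1) = (0, 0, 8)
w2 = Pw1 = (0·0 + 0·0 + 0·8; 0·0 + 6·0 + 0·8; 4·0 + 0·0 + 4·8) = (0, 0, 32)
w3 = Pw2 = (0, 0, 128)
The requested component of w3 is 128.

128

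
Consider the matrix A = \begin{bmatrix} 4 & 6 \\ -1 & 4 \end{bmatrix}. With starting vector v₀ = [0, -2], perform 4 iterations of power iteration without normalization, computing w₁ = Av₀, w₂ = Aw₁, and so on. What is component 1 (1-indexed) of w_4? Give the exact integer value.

-1920

w1 = Av₀ = (4·0 + 6·(-2); (-1)·0 + 4·(-2)) = (-12, -8)
w2 = Aw1 = (4·(-12) + 6·(-8); (-1)·(-12) + 4·(-8)) = (-96, -20)
w3 = Aw2 = (-504, 16)
w4 = Aw3 = (-1920, 568)
The requested component of w4 is -1920.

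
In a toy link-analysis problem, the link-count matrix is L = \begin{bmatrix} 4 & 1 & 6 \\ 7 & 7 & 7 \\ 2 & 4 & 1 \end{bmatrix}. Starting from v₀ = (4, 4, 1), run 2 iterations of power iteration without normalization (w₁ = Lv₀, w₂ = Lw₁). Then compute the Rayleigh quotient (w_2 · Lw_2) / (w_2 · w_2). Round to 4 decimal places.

w1 = Lv₀ = (4·4 + 1·4 + 6·1; 7·4 + 7·4 + 7·1; 2·4 + 4·4 + 1·1) = (26, 63, 25)
w2 = Lw1 = (4·26 + 1·63 + 6·25; 7·26 + 7·63 + 7·25; 2·26 + 4·63 + 1·25) = (317, 798, 329)
Lw2 = (4040, 10108, 4155)
w2·Lw2 = 317·4040 + 798·10108 + 329·4155 = 10713859; w2·w2 = 317·317 + 798·798 + 329·329 = 845534
λ ≈ 10713859/845534 = 12.6711

λ ≈ 12.6711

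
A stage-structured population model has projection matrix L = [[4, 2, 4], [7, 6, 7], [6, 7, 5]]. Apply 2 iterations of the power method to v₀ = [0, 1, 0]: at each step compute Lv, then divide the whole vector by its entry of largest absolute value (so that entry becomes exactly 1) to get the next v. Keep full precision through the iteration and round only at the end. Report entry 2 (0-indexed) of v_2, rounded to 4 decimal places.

0.8990

Lv0 = (2.00000, 6.00000, 7.00000); divide by 7.00000 → v1 = (0.28571, 0.85714, 1.00000)
Lv1 = (6.85714, 14.14286, 12.71429); divide by 14.14286 → v2 = (0.48485, 1.00000, 0.89899)
Requested entry of v2: 89/99 = 0.8990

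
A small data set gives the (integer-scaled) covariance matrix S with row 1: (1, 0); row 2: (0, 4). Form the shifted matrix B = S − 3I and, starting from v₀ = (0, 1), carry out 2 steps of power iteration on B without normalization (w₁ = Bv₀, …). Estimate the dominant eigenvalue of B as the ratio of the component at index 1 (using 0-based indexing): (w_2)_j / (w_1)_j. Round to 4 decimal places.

μ ≈ 1.0000

B = S − 3I has rows (-2, 0); (0, 1)
w1 = Bv₀ = ((-2)·0 + 0·1; 0·0 + 1·1) = (0, 1)
w2 = Bw1 = ((-2)·0 + 0·1; 0·0 + 1·1) = (0, 1)
Ratio: 1/1 = 1.0000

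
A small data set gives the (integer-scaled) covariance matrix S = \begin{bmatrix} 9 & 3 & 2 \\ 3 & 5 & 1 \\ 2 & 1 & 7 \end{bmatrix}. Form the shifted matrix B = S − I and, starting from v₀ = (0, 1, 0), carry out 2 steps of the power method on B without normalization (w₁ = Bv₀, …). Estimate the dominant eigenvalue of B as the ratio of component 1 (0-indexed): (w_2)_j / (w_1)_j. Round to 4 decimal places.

μ ≈ 6.5000

B = S − I has rows (8, 3, 2); (3, 4, 1); (2, 1, 6)
w1 = Bv₀ = (8·0 + 3·1 + 2·0; 3·0 + 4·1 + 1·0; 2·0 + 1·1 + 6·0) = (3, 4, 1)
w2 = Bw1 = (8·3 + 3·4 + 2·1; 3·3 + 4·4 + 1·1; 2·3 + 1·4 + 6·1) = (38, 26, 16)
Ratio: 26/4 = 6.5000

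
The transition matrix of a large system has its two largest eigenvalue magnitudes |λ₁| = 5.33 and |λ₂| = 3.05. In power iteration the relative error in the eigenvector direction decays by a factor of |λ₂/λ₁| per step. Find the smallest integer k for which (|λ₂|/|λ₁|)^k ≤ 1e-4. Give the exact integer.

17

|λ₂/λ₁| = 3.05/5.33 = 0.57223
Need k ≥ ln(1e-4) / ln(0.57223) = -9.2103 / -0.5582 ≈ 16.500
Smallest integer k satisfying the bound: 17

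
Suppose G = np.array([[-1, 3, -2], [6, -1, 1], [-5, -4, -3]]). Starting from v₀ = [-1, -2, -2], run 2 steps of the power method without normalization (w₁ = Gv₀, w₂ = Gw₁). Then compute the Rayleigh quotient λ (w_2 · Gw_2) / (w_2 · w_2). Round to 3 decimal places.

w1 = Gv₀ = ((-1)·(-1) + 3·(-2) + (-2)·(-2); 6·(-1) + (-1)·(-2) + 1·(-2); (-5)·(-1) + (-4)·(-2) + (-3)·(-2)) = (-1, -6, 19)
w2 = Gw1 = ((-1)·(-1) + 3·(-6) + (-2)·19; 6·(-1) + (-1)·(-6) + 1·19; (-5)·(-1) + (-4)·(-6) + (-3)·19) = (-55, 19, -28)
Gw2 = (168, -377, 283)
w2·Gw2 = (-55)·168 + 19·(-377) + (-28)·283 = -24327; w2·w2 = (-55)·(-55) + 19·19 + (-28)·(-28) = 4170
λ ≈ -24327/4170 = -5.834

-5.834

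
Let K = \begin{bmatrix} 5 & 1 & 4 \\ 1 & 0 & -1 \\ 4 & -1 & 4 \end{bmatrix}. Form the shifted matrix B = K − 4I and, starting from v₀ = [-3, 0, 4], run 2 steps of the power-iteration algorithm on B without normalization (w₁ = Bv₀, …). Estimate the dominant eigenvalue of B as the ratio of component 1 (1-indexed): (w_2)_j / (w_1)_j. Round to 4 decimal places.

μ ≈ -3.2308

B = K − 4I has rows (1, 1, 4); (1, -4, -1); (4, -1, 0)
w1 = Bv₀ = (13, -7, -12)
w2 = Bw1 = (-42, 53, 59)
Ratio: -42/13 = -3.2308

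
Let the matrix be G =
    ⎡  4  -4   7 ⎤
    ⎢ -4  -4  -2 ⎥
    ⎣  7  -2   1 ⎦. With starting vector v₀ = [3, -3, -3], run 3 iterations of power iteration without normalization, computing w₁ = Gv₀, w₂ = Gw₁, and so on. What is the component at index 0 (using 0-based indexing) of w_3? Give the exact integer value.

w1 = Gv₀ = (4·3 + (-4)·(-3) + 7·(-3); (-4)·3 + (-4)·(-3) + (-2)·(-3); 7·3 + (-2)·(-3) + 1·(-3)) = (3, 6, 24)
w2 = Gw1 = (4·3 + (-4)·6 + 7·24; (-4)·3 + (-4)·6 + (-2)·24; 7·3 + (-2)·6 + 1·24) = (156, -84, 33)
w3 = Gw2 = (1191, -354, 1293)
The requested component of w3 is 1191.

1191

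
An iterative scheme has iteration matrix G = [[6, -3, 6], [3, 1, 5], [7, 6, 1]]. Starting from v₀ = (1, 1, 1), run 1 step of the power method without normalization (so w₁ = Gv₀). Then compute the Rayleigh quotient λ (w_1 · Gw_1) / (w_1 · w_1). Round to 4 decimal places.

w1 = Gv₀ = (9, 9, 14)
Gw1 = (111, 106, 131)
w1·Gw1 = 9·111 + 9·106 + 14·131 = 3787; w1·w1 = 9·9 + 9·9 + 14·14 = 358
λ ≈ 3787/358 = 10.5782

10.5782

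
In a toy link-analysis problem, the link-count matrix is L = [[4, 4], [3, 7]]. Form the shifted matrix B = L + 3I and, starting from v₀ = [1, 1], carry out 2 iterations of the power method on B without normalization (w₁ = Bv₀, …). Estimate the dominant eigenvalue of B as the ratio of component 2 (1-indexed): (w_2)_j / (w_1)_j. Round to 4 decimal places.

B = L + 3I has rows (7, 4); (3, 10)
w1 = Bv₀ = (7·1 + 4·1; 3·1 + 10·1) = (11, 13)
w2 = Bw1 = (7·11 + 4·13; 3·11 + 10·13) = (129, 163)
Ratio: 163/13 = 12.5385

12.5385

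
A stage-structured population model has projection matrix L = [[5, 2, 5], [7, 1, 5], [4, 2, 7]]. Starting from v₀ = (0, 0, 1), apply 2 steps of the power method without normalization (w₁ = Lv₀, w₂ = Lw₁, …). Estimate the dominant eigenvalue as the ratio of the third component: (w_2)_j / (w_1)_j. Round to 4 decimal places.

w1 = Lv₀ = (5·0 + 2·0 + 5·1; 7·0 + 1·0 + 5·1; 4·0 + 2·0 + 7·1) = (5, 5, 7)
w2 = Lw1 = (5·5 + 2·5 + 5·7; 7·5 + 1·5 + 5·7; 4·5 + 2·5 + 7·7) = (70, 75, 79)
Ratio at component: 79 / 7 = 11.2857

λ ≈ 11.2857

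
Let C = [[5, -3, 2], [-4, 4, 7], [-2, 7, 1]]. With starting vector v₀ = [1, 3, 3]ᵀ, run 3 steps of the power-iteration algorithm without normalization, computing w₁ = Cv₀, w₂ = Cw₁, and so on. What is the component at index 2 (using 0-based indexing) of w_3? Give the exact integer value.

2121

w1 = Cv₀ = (2, 29, 22)
w2 = Cw1 = (-33, 262, 221)
w3 = Cw2 = (-509, 2727, 2121)
The requested component of w3 is 2121.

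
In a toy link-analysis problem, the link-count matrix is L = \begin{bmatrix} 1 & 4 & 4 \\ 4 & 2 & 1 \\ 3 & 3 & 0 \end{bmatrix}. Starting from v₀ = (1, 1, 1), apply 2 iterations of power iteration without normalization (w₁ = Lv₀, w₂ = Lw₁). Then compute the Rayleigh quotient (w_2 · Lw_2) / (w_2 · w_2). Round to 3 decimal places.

λ ≈ 7.485

w1 = Lv₀ = (1·1 + 4·1 + 4·1; 4·1 + 2·1 + 1·1; 3·1 + 3·1 + 0·1) = (9, 7, 6)
w2 = Lw1 = (1·9 + 4·7 + 4·6; 4·9 + 2·7 + 1·6; 3·9 + 3·7 + 0·6) = (61, 56, 48)
Lw2 = (477, 404, 351)
w2·Lw2 = 61·477 + 56·404 + 48·351 = 68569; w2·w2 = 61·61 + 56·56 + 48·48 = 9161
λ ≈ 68569/9161 = 7.485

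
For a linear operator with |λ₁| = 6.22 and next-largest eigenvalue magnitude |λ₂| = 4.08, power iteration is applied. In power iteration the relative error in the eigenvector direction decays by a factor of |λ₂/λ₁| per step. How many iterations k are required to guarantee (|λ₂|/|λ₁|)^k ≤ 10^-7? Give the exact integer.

|λ₂/λ₁| = 4.08/6.22 = 0.65595
Need k ≥ ln(10^-7) / ln(0.65595) = -16.1181 / -0.4217 ≈ 38.224
Smallest integer k satisfying the bound: 39

39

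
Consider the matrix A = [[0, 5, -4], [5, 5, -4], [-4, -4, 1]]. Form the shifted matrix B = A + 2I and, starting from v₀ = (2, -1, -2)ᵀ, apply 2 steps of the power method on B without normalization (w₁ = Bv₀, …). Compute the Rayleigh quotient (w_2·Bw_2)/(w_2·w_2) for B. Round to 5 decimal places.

B = A + 2I has rows (2, 5, -4); (5, 7, -4); (-4, -4, 3)
w1 = Bv₀ = (7, 11, -10)
w2 = Bw1 = (109, 152, -102)
Bw2 = (1386, 2017, -1350)
w2·Bw2 = 595358; w2·w2 = 45389; μ ≈ 595358/45389 = 13.11679

μ ≈ 13.11679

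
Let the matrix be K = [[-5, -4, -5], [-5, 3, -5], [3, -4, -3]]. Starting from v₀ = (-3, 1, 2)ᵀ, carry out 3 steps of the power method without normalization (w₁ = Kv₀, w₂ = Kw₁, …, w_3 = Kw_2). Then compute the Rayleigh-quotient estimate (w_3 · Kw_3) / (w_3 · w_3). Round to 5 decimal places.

w1 = Kv₀ = (1, 8, -19)
w2 = Kw1 = (58, 114, 28)
w3 = Kw2 = (-886, -88, -366)
Kw3 = (6612, 5996, -1208)
w3·Kw3 = (-886)·6612 + (-88)·5996 + (-366)·(-1208) = -5943752; w3·w3 = (-886)·(-886) + (-88)·(-88) + (-366)·(-366) = 926696
λ ≈ -5943752/926696 = -6.41392

λ ≈ -6.41392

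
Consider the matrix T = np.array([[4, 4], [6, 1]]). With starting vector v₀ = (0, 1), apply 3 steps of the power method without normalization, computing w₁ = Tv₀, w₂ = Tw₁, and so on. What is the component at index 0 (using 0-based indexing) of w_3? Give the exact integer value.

180

w1 = Tv₀ = (4, 1)
w2 = Tw1 = (20, 25)
w3 = Tw2 = (180, 145)
The requested component of w3 is 180.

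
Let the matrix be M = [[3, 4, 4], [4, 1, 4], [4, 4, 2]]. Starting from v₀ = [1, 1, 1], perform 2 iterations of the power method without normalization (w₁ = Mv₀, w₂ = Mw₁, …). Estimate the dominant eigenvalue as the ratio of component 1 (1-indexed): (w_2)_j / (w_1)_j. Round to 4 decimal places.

9.9091

w1 = Mv₀ = (3·1 + 4·1 + 4·1; 4·1 + 1·1 + 4·1; 4·1 + 4·1 + 2·1) = (11, 9, 10)
w2 = Mw1 = (3·11 + 4·9 + 4·10; 4·11 + 1·9 + 4·10; 4·11 + 4·9 + 2·10) = (109, 93, 100)
Ratio at component: 109 / 11 = 9.9091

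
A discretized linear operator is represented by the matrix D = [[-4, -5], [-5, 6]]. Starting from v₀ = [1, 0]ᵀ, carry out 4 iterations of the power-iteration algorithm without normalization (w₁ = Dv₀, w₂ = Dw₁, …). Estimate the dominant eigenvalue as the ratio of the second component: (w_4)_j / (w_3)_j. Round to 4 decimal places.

w1 = Dv₀ = ((-4)·1 + (-5)·0; (-5)·1 + 6·0) = (-4, -5)
w2 = Dw1 = ((-4)·(-4) + (-5)·(-5); (-5)·(-4) + 6·(-5)) = (41, -10)
w3 = Dw2 = (-114, -265)
w4 = Dw3 = (1781, -1020)
Ratio at component: -1020 / -265 = 3.8491

λ ≈ 3.8491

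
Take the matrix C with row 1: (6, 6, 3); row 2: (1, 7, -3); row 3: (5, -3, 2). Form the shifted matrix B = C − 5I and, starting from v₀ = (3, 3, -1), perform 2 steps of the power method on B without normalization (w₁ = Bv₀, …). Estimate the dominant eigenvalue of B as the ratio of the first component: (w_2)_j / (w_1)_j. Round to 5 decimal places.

6.50000

B = C − 5I has rows (1, 6, 3); (1, 2, -3); (5, -3, -3)
w1 = Bv₀ = (1·3 + 6·3 + 3·(-1); 1·3 + 2·3 + (-3)·(-1); 5·3 + (-3)·3 + (-3)·(-1)) = (18, 12, 9)
w2 = Bw1 = (1·18 + 6·12 + 3·9; 1·18 + 2·12 + (-3)·9; 5·18 + (-3)·12 + (-3)·9) = (117, 15, 27)
Ratio: 117/18 = 6.50000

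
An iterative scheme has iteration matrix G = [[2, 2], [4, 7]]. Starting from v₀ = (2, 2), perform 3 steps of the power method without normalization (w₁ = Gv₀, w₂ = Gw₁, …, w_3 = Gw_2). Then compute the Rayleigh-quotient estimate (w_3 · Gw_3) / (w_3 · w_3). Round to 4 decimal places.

w1 = Gv₀ = (8, 22)
w2 = Gw1 = (60, 186)
w3 = Gw2 = (492, 1542)
Gw3 = (4068, 12762)
w3·Gw3 = 492·4068 + 1542·12762 = 21680460; w3·w3 = 492·492 + 1542·1542 = 2619828
λ ≈ 21680460/2619828 = 8.2755

λ ≈ 8.2755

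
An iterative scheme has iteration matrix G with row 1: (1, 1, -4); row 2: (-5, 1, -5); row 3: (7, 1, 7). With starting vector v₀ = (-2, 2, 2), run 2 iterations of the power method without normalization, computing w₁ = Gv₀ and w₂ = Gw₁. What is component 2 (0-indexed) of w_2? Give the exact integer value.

w1 = Gv₀ = (1·(-2) + 1·2 + (-4)·2; (-5)·(-2) + 1·2 + (-5)·2; 7·(-2) + 1·2 + 7·2) = (-8, 2, 2)
w2 = Gw1 = (1·(-8) + 1·2 + (-4)·2; (-5)·(-8) + 1·2 + (-5)·2; 7·(-8) + 1·2 + 7·2) = (-14, 32, -40)
The requested component of w2 is -40.

-40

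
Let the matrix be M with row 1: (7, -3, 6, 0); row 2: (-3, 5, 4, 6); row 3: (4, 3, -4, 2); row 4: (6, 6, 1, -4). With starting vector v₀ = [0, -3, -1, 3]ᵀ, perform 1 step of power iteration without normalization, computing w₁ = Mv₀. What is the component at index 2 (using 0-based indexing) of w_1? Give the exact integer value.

1

w1 = Mv₀ = (3, -1, 1, -31)
The requested component of w1 is 1.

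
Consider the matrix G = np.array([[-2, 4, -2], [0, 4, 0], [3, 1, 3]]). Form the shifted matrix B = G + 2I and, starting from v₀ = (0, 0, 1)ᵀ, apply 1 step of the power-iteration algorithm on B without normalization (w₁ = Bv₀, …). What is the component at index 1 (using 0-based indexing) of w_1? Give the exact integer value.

B = G + 2I has rows (0, 4, -2); (0, 6, 0); (3, 1, 5)
w1 = Bv₀ = (-2, 0, 5)
Requested component of w1: 0

0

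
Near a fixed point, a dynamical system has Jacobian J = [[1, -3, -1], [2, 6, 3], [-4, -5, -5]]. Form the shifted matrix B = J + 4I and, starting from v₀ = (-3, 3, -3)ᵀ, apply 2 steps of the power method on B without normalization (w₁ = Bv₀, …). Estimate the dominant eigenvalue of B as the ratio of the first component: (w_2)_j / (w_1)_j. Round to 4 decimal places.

B = J + 4I has rows (5, -3, -1); (2, 10, 3); (-4, -5, -1)
w1 = Bv₀ = (-21, 15, 0)
w2 = Bw1 = (-150, 108, 9)
Ratio: -150/-21 = 7.1429

7.1429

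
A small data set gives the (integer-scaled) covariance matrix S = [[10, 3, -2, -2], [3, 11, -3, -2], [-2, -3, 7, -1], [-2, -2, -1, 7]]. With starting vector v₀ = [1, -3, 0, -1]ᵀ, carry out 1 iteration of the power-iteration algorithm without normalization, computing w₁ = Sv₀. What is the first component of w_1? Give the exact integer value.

3

w1 = Sv₀ = (3, -28, 8, -3)
The requested component of w1 is 3.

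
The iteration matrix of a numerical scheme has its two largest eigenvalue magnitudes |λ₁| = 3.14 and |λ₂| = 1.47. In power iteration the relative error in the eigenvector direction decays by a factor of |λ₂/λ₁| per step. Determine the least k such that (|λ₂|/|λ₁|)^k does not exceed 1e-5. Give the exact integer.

16

|λ₂/λ₁| = 1.47/3.14 = 0.46815
Need k ≥ ln(1e-5) / ln(0.46815) = -11.5129 / -0.7590 ≈ 15.169
Smallest integer k satisfying the bound: 16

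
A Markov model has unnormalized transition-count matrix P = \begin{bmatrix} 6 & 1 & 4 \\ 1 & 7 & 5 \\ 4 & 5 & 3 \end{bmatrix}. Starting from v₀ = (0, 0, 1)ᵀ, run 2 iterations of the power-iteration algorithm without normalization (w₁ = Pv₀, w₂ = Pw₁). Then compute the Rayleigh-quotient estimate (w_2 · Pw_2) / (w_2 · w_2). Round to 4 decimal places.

w1 = Pv₀ = (6·0 + 1·0 + 4·1; 1·0 + 7·0 + 5·1; 4·0 + 5·0 + 3·1) = (4, 5, 3)
w2 = Pw1 = (6·4 + 1·5 + 4·3; 1·4 + 7·5 + 5·3; 4·4 + 5·5 + 3·3) = (41, 54, 50)
Pw2 = (500, 669, 584)
w2·Pw2 = 41·500 + 54·669 + 50·584 = 85826; w2·w2 = 41·41 + 54·54 + 50·50 = 7097
λ ≈ 85826/7097 = 12.0933

λ ≈ 12.0933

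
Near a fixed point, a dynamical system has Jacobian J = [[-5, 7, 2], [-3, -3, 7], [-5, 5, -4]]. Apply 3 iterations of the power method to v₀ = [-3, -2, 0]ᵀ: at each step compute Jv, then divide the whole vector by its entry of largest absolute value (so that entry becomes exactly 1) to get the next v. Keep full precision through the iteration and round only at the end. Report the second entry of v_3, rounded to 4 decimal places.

Jv0 = (1.00000, 15.00000, 5.00000); divide by 15.00000 → v1 = (0.06667, 1.00000, 0.33333)
Jv1 = (7.33333, -0.86667, 3.33333); divide by 7.33333 → v2 = (1.00000, -0.11818, 0.45455)
Jv2 = (-4.91818, 0.53636, -7.40909); divide by -7.40909 → v3 = (0.66380, -0.07239, 1.00000)
Requested entry of v3: 59/-815 = -0.0724

-0.0724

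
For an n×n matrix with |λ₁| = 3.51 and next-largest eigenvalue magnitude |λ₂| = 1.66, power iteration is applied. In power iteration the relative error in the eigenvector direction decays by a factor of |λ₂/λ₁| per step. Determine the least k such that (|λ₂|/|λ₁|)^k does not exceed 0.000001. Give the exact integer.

19

|λ₂/λ₁| = 1.66/3.51 = 0.47293
Need k ≥ ln(0.000001) / ln(0.47293) = -13.8155 / -0.7488 ≈ 18.450
Smallest integer k satisfying the bound: 19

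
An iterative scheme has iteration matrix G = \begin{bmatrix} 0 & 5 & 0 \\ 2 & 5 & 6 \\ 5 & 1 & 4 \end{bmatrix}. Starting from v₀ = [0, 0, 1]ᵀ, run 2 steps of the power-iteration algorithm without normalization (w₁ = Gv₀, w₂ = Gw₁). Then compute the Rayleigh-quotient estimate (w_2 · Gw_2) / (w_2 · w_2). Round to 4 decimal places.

w1 = Gv₀ = (0·0 + 5·0 + 0·1; 2·0 + 5·0 + 6·1; 5·0 + 1·0 + 4·1) = (0, 6, 4)
w2 = Gw1 = (0·0 + 5·6 + 0·4; 2·0 + 5·6 + 6·4; 5·0 + 1·6 + 4·4) = (30, 54, 22)
Gw2 = (270, 462, 292)
w2·Gw2 = 30·270 + 54·462 + 22·292 = 39472; w2·w2 = 30·30 + 54·54 + 22·22 = 4300
λ ≈ 39472/4300 = 9.1795

λ ≈ 9.1795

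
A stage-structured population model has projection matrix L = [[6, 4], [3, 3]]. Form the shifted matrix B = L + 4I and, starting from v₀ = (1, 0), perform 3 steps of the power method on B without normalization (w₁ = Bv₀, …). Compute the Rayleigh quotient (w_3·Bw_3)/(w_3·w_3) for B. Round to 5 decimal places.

B = L + 4I has rows (10, 4); (3, 7)
w1 = Bv₀ = (10·1 + 4·0; 3·1 + 7·0) = (10, 3)
w2 = Bw1 = (10·10 + 4·3; 3·10 + 7·3) = (112, 51)
w3 = Bw2 = (1324, 693)
Bw3 = (16012, 8823)
w3·Bw3 = 27314227; w3·w3 = 2233225; μ ≈ 27314227/2233225 = 12.23084

12.23084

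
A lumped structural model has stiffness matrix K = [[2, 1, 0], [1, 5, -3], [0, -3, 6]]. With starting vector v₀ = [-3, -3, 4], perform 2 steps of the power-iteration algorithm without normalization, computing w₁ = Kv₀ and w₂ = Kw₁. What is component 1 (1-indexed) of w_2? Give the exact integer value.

-48

w1 = Kv₀ = (2·(-3) + 1·(-3) + 0·4; 1·(-3) + 5·(-3) + (-3)·4; 0·(-3) + (-3)·(-3) + 6·4) = (-9, -30, 33)
w2 = Kw1 = (2·(-9) + 1·(-30) + 0·33; 1·(-9) + 5·(-30) + (-3)·33; 0·(-9) + (-3)·(-30) + 6·33) = (-48, -258, 288)
The requested component of w2 is -48.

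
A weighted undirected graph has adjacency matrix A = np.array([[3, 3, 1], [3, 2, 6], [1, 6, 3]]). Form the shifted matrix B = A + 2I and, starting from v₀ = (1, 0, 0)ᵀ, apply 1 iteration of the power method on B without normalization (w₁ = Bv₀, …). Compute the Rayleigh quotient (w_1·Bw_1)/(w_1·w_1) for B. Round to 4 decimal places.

μ ≈ 8.6286

B = A + 2I has rows (5, 3, 1); (3, 4, 6); (1, 6, 5)
w1 = Bv₀ = (5·1 + 3·0 + 1·0; 3·1 + 4·0 + 6·0; 1·1 + 6·0 + 5·0) = (5, 3, 1)
Bw1 = (35, 33, 28)
w1·Bw1 = 302; w1·w1 = 35; μ ≈ 302/35 = 8.6286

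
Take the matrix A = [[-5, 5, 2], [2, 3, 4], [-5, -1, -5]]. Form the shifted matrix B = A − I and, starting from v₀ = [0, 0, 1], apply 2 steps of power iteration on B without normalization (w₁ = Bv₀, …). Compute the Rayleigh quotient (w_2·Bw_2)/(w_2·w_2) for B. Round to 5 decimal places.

B = A − I has rows (-6, 5, 2); (2, 2, 4); (-5, -1, -6)
w1 = Bv₀ = ((-6)·0 + 5·0 + 2·1; 2·0 + 2·0 + 4·1; (-5)·0 + (-1)·0 + (-6)·1) = (2, 4, -6)
w2 = Bw1 = ((-6)·2 + 5·4 + 2·(-6); 2·2 + 2·4 + 4·(-6); (-5)·2 + (-1)·4 + (-6)·(-6)) = (-4, -12, 22)
Bw2 = (8, 56, -100)
w2·Bw2 = -2904; w2·w2 = 644; μ ≈ -2904/644 = -4.50932

-4.50932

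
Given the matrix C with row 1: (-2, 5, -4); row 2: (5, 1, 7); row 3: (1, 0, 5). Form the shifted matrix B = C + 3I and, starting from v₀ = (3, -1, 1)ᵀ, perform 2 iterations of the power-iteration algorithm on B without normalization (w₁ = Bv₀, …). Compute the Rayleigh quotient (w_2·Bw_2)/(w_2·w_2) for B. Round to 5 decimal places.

B = C + 3I has rows (1, 5, -4); (5, 4, 7); (1, 0, 8)
w1 = Bv₀ = (1·3 + 5·(-1) + (-4)·1; 5·3 + 4·(-1) + 7·1; 1·3 + 0·(-1) + 8·1) = (-6, 18, 11)
w2 = Bw1 = (1·(-6) + 5·18 + (-4)·11; 5·(-6) + 4·18 + 7·11; 1·(-6) + 0·18 + 8·11) = (40, 119, 82)
Bw2 = (307, 1250, 696)
w2·Bw2 = 218102; w2·w2 = 22485; μ ≈ 218102/22485 = 9.69989

μ ≈ 9.69989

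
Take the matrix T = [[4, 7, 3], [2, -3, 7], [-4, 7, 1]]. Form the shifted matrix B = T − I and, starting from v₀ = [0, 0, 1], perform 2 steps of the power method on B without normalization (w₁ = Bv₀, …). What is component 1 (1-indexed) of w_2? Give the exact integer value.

58

B = T − I has rows (3, 7, 3); (2, -4, 7); (-4, 7, 0)
w1 = Bv₀ = (3, 7, 0)
w2 = Bw1 = (58, -22, 37)
Requested component of w2: 58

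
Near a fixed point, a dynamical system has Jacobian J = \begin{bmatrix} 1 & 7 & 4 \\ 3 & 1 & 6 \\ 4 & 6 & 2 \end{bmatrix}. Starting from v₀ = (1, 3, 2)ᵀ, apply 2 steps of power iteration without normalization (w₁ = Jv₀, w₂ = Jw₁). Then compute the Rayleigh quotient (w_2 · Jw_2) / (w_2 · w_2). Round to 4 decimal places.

λ ≈ 11.3583

w1 = Jv₀ = (1·1 + 7·3 + 4·2; 3·1 + 1·3 + 6·2; 4·1 + 6·3 + 2·2) = (30, 18, 26)
w2 = Jw1 = (1·30 + 7·18 + 4·26; 3·30 + 1·18 + 6·26; 4·30 + 6·18 + 2·26) = (260, 264, 280)
Jw2 = (3228, 2724, 3184)
w2·Jw2 = 260·3228 + 264·2724 + 280·3184 = 2449936; w2·w2 = 260·260 + 264·264 + 280·280 = 215696
λ ≈ 2449936/215696 = 11.3583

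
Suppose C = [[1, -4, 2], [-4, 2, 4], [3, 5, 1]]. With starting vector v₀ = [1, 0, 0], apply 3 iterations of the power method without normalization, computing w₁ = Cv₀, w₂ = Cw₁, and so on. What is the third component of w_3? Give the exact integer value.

55

w1 = Cv₀ = (1·1 + (-4)·0 + 2·0; (-4)·1 + 2·0 + 4·0; 3·1 + 5·0 + 1·0) = (1, -4, 3)
w2 = Cw1 = (1·1 + (-4)·(-4) + 2·3; (-4)·1 + 2·(-4) + 4·3; 3·1 + 5·(-4) + 1·3) = (23, 0, -14)
w3 = Cw2 = (-5, -148, 55)
The requested component of w3 is 55.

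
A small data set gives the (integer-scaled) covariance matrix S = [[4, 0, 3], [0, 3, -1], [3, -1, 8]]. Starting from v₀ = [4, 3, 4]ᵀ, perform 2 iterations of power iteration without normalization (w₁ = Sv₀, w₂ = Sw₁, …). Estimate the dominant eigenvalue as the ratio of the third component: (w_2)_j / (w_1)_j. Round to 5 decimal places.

w1 = Sv₀ = (4·4 + 0·3 + 3·4; 0·4 + 3·3 + (-1)·4; 3·4 + (-1)·3 + 8·4) = (28, 5, 41)
w2 = Sw1 = (4·28 + 0·5 + 3·41; 0·28 + 3·5 + (-1)·41; 3·28 + (-1)·5 + 8·41) = (235, -26, 407)
Ratio at component: 407 / 41 = 9.92683

9.92683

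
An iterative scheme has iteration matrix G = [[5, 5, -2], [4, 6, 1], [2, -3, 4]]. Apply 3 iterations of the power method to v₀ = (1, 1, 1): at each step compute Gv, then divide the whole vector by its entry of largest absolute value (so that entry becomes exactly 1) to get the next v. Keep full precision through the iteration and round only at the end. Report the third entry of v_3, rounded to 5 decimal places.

Gv0 = (8.000000, 11.000000, 3.000000); divide by 11.000000 → v1 = (0.727273, 1.000000, 0.272727)
Gv1 = (8.090909, 9.181818, -0.454545); divide by 9.181818 → v2 = (0.881188, 1.000000, -0.049505)
Gv2 = (9.504950, 9.475248, -1.435644); divide by 9.504950 → v3 = (1.000000, 0.996875, -0.151042)
Requested entry of v3: -145/960 = -0.15104

-0.15104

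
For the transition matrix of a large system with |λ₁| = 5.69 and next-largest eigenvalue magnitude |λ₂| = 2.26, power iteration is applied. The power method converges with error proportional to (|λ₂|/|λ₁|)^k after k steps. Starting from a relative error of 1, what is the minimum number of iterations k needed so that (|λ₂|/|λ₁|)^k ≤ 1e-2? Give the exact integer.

5

|λ₂/λ₁| = 2.26/5.69 = 0.39719
Need k ≥ ln(1e-2) / ln(0.39719) = -4.6052 / -0.9233 ≈ 4.987
Smallest integer k satisfying the bound: 5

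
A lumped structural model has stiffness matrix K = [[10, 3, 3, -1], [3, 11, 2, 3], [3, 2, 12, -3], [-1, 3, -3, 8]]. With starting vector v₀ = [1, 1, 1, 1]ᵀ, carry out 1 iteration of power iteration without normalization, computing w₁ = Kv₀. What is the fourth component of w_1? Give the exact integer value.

7

w1 = Kv₀ = (15, 19, 14, 7)
The requested component of w1 is 7.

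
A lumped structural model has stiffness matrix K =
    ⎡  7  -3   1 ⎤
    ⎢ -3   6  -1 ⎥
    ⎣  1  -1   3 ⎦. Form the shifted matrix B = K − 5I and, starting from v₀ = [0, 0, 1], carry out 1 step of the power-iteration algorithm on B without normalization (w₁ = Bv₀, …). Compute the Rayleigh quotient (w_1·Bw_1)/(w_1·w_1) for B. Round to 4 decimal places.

B = K − 5I has rows (2, -3, 1); (-3, 1, -1); (1, -1, -2)
w1 = Bv₀ = (1, -1, -2)
Bw1 = (3, -2, 6)
w1·Bw1 = -7; w1·w1 = 6; μ ≈ -7/6 = -1.1667

μ ≈ -1.1667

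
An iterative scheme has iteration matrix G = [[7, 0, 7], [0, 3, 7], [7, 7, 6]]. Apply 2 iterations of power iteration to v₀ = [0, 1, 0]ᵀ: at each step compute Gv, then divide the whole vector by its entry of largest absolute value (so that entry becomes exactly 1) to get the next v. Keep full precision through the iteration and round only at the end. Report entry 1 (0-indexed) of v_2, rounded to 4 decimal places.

Gv0 = (0.00000, 3.00000, 7.00000); divide by 7.00000 → v1 = (0.00000, 0.42857, 1.00000)
Gv1 = (7.00000, 8.28571, 9.00000); divide by 9.00000 → v2 = (0.77778, 0.92063, 1.00000)
Requested entry of v2: 58/63 = 0.9206

0.9206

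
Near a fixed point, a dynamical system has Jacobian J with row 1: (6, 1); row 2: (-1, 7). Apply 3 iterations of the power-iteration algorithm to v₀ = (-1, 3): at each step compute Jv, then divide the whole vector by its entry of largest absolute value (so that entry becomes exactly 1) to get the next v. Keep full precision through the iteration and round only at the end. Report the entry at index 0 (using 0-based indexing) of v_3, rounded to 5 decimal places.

0.16530

Jv0 = (-3.000000, 22.000000); divide by 22.000000 → v1 = (-0.136364, 1.000000)
Jv1 = (0.181818, 7.136364); divide by 7.136364 → v2 = (0.025478, 1.000000)
Jv2 = (1.152866, 6.974522); divide by 6.974522 → v3 = (0.165297, 1.000000)
Requested entry of v3: 181/1095 = 0.16530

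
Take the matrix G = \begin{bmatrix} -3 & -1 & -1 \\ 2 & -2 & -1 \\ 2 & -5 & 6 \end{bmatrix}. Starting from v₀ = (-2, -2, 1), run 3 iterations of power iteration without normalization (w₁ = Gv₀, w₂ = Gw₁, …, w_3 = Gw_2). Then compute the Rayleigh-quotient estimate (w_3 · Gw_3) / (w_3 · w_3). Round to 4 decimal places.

λ ≈ 6.9982

w1 = Gv₀ = (7, -1, 12)
w2 = Gw1 = (-32, 4, 91)
w3 = Gw2 = (1, -163, 462)
Gw3 = (-302, -134, 3589)
w3·Gw3 = 1·(-302) + (-163)·(-134) + 462·3589 = 1679658; w3·w3 = 1·1 + (-163)·(-163) + 462·462 = 240014
λ ≈ 1679658/240014 = 6.9982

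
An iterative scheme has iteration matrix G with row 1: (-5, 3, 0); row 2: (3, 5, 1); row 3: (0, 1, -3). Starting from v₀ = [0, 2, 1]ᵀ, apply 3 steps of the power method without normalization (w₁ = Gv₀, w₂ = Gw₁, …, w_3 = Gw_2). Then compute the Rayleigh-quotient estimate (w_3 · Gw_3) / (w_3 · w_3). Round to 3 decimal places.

λ ≈ 5.392

w1 = Gv₀ = (6, 11, -1)
w2 = Gw1 = (3, 72, 14)
w3 = Gw2 = (201, 383, 30)
Gw3 = (144, 2548, 293)
w3·Gw3 = 201·144 + 383·2548 + 30·293 = 1013618; w3·w3 = 201·201 + 383·383 + 30·30 = 187990
λ ≈ 1013618/187990 = 5.392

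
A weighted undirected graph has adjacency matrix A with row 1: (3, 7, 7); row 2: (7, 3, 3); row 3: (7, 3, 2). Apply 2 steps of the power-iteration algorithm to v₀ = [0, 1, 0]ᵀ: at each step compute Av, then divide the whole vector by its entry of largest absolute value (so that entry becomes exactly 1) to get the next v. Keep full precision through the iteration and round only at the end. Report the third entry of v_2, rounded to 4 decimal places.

Av0 = (7.00000, 3.00000, 3.00000); divide by 7.00000 → v1 = (1.00000, 0.42857, 0.42857)
Av1 = (9.00000, 9.57143, 9.14286); divide by 9.57143 → v2 = (0.94030, 1.00000, 0.95522)
Requested entry of v2: 64/67 = 0.9552

0.9552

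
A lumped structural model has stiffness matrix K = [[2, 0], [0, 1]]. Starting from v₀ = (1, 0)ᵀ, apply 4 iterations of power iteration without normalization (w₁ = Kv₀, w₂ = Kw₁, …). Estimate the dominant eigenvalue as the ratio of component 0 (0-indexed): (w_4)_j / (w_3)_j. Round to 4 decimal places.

w1 = Kv₀ = (2·1 + 0·0; 0·1 + 1·0) = (2, 0)
w2 = Kw1 = (2·2 + 0·0; 0·2 + 1·0) = (4, 0)
w3 = Kw2 = (8, 0)
w4 = Kw3 = (16, 0)
Ratio at component: 16 / 8 = 2.0000

2.0000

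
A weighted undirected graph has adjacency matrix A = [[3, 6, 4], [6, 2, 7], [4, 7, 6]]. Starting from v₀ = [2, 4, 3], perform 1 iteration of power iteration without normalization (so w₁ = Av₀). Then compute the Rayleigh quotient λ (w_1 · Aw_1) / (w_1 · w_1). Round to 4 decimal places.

w1 = Av₀ = (42, 41, 54)
Aw1 = (588, 712, 779)
w1·Aw1 = 42·588 + 41·712 + 54·779 = 95954; w1·w1 = 42·42 + 41·41 + 54·54 = 6361
λ ≈ 95954/6361 = 15.0847

15.0847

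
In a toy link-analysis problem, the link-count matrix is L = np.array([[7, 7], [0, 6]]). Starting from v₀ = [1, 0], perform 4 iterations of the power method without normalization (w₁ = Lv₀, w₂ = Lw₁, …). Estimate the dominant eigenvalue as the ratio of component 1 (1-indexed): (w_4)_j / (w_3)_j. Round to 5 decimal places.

w1 = Lv₀ = (7, 0)
w2 = Lw1 = (49, 0)
w3 = Lw2 = (343, 0)
w4 = Lw3 = (2401, 0)
Ratio at component: 2401 / 343 = 7.00000

λ ≈ 7.00000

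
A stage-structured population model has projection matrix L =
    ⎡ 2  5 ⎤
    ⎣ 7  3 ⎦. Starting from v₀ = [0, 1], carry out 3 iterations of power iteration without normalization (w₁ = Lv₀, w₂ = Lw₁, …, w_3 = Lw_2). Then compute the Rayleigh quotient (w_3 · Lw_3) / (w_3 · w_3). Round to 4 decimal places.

8.5147

w1 = Lv₀ = (2·0 + 5·1; 7·0 + 3·1) = (5, 3)
w2 = Lw1 = (2·5 + 5·3; 7·5 + 3·3) = (25, 44)
w3 = Lw2 = (270, 307)
Lw3 = (2075, 2811)
w3·Lw3 = 270·2075 + 307·2811 = 1423227; w3·w3 = 270·270 + 307·307 = 167149
λ ≈ 1423227/167149 = 8.5147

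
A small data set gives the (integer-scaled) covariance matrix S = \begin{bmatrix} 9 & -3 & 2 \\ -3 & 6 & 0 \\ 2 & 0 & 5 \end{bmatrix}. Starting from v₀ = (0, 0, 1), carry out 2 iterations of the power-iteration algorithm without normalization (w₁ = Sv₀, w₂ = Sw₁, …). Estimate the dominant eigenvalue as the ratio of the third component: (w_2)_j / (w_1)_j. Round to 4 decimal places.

5.8000

w1 = Sv₀ = (2, 0, 5)
w2 = Sw1 = (28, -6, 29)
Ratio at component: 29 / 5 = 5.8000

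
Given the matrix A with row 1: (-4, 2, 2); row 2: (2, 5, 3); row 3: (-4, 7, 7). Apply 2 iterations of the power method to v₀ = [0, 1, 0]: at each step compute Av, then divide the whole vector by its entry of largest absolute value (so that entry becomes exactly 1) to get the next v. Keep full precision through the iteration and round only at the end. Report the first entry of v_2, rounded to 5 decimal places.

Av0 = (2.000000, 5.000000, 7.000000); divide by 7.000000 → v1 = (0.285714, 0.714286, 1.000000)
Av1 = (2.285714, 7.142857, 10.857143); divide by 10.857143 → v2 = (0.210526, 0.657895, 1.000000)
Requested entry of v2: 16/76 = 0.21053

0.21053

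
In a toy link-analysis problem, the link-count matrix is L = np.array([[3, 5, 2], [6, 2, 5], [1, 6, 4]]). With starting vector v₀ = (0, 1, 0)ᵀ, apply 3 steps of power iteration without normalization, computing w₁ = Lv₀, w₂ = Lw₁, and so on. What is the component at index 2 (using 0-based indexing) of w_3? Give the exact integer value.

585

w1 = Lv₀ = (3·0 + 5·1 + 2·0; 6·0 + 2·1 + 5·0; 1·0 + 6·1 + 4·0) = (5, 2, 6)
w2 = Lw1 = (3·5 + 5·2 + 2·6; 6·5 + 2·2 + 5·6; 1·5 + 6·2 + 4·6) = (37, 64, 41)
w3 = Lw2 = (513, 555, 585)
The requested component of w3 is 585.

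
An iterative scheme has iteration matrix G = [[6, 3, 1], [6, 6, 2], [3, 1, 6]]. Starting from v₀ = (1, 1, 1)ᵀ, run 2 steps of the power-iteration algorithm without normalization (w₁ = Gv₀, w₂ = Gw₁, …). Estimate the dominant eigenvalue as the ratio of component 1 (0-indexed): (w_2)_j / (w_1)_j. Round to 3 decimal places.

w1 = Gv₀ = (10, 14, 10)
w2 = Gw1 = (112, 164, 104)
Ratio at component: 164 / 14 = 11.714

11.714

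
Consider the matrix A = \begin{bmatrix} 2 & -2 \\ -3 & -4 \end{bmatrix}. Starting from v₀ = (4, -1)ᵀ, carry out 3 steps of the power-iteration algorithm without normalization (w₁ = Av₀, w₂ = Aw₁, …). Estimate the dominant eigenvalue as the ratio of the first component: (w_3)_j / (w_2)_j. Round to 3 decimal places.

w1 = Av₀ = (10, -8)
w2 = Aw1 = (36, 2)
w3 = Aw2 = (68, -116)
Ratio at component: 68 / 36 = 1.889

λ ≈ 1.889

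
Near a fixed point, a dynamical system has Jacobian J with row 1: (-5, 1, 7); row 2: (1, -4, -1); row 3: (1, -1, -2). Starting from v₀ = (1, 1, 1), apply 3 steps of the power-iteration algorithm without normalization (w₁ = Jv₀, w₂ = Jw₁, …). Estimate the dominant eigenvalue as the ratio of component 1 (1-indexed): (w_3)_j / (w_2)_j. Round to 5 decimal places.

-7.96970

w1 = Jv₀ = (3, -4, -2)
w2 = Jw1 = (-33, 21, 11)
w3 = Jw2 = (263, -128, -76)
Ratio at component: 263 / -33 = -7.96970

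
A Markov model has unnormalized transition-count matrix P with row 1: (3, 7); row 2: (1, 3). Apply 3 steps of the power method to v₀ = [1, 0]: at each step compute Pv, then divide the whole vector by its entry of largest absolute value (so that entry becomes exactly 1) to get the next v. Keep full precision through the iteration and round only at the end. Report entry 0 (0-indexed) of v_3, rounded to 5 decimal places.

1.00000

Pv0 = (3.000000, 1.000000); divide by 3.000000 → v1 = (1.000000, 0.333333)
Pv1 = (5.333333, 2.000000); divide by 5.333333 → v2 = (1.000000, 0.375000)
Pv2 = (5.625000, 2.125000); divide by 5.625000 → v3 = (1.000000, 0.377778)
Requested entry of v3: 90/90 = 1.00000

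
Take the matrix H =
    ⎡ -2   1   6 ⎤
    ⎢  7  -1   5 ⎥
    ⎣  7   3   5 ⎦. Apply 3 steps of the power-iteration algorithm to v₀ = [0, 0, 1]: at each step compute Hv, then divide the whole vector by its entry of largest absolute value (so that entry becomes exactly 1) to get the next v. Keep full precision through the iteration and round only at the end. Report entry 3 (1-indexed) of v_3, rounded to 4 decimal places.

Hv0 = (6.00000, 5.00000, 5.00000); divide by 6.00000 → v1 = (1.00000, 0.83333, 0.83333)
Hv1 = (3.83333, 10.33333, 13.66667); divide by 13.66667 → v2 = (0.28049, 0.75610, 1.00000)
Hv2 = (6.19512, 6.20732, 9.23171); divide by 9.23171 → v3 = (0.67107, 0.67239, 1.00000)
Requested entry of v3: 757/757 = 1.0000

1.0000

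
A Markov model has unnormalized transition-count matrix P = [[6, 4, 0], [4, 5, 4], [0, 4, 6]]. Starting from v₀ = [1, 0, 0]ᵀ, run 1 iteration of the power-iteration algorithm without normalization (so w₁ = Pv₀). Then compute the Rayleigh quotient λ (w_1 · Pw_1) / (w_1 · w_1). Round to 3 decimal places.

λ ≈ 9.385

w1 = Pv₀ = (6, 4, 0)
Pw1 = (52, 44, 16)
w1·Pw1 = 6·52 + 4·44 + 0·16 = 488; w1·w1 = 6·6 + 4·4 + 0·0 = 52
λ ≈ 488/52 = 9.385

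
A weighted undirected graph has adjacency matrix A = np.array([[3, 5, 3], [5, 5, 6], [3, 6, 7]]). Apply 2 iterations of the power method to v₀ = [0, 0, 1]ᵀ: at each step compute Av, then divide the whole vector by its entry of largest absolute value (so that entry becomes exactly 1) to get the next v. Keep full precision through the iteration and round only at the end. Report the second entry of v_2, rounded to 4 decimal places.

Av0 = (3.00000, 6.00000, 7.00000); divide by 7.00000 → v1 = (0.42857, 0.85714, 1.00000)
Av1 = (8.57143, 12.42857, 13.42857); divide by 13.42857 → v2 = (0.63830, 0.92553, 1.00000)
Requested entry of v2: 87/94 = 0.9255

0.9255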